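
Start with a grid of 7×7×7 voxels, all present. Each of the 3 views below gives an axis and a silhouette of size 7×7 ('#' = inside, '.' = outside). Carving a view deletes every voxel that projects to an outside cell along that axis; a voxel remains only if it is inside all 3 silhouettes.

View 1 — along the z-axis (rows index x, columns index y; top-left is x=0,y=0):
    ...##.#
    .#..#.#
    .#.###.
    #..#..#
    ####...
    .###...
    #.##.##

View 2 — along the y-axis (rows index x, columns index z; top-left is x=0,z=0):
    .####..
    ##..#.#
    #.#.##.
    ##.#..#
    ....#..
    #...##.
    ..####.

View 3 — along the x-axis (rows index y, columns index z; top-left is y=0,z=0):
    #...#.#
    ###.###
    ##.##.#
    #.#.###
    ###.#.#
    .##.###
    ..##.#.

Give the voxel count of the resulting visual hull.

|visual hull| = 58

start: 7×7×7 = 343 voxels
after view 1 [z-axis, 25 of 49 cells solid] → remaining = 175
after view 2 [y-axis, 24 of 49 cells solid] → remaining = 85
after view 3 [x-axis, 32 of 49 cells solid] → remaining = 58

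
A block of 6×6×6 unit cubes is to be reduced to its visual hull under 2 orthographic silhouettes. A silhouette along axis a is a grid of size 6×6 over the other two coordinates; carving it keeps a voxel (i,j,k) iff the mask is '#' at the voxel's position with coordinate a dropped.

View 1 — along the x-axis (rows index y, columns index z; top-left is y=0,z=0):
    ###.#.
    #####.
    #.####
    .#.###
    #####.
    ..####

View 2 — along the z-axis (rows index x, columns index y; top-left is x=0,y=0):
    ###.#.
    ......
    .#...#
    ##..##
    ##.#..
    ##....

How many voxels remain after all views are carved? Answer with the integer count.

voxel count = 68

before carving: 216 voxels (6×6×6)
V1 x: intersect with YZ mask (27 set) -- 162 left
V2 z: intersect with XY mask (15 set) -- 68 left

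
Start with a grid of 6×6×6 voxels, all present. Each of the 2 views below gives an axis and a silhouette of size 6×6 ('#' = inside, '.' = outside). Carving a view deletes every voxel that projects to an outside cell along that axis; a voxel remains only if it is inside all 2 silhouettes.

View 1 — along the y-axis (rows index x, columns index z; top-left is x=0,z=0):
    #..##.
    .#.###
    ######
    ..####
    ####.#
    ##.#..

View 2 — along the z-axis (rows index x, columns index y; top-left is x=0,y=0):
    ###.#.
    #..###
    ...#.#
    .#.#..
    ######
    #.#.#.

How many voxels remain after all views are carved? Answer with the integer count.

remaining voxels: 87

full grid |V| = 216
after view 1 [y-axis, 25 of 36 cells solid] → remaining = 150
after view 2 [z-axis, 21 of 36 cells solid] → remaining = 87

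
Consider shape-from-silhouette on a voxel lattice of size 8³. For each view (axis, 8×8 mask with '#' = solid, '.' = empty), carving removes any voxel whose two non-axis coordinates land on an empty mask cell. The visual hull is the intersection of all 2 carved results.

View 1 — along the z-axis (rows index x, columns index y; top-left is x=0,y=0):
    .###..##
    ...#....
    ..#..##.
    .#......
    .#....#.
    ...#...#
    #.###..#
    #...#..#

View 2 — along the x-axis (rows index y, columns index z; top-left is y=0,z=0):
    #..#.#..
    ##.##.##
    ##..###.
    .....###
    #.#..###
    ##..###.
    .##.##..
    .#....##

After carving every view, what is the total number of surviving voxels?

|visual hull| = 90

before carving: 512 voxels (8×8×8)
[1] z-view keeps 22 columns → grid now 176
[2] x-view keeps 34 columns → grid now 90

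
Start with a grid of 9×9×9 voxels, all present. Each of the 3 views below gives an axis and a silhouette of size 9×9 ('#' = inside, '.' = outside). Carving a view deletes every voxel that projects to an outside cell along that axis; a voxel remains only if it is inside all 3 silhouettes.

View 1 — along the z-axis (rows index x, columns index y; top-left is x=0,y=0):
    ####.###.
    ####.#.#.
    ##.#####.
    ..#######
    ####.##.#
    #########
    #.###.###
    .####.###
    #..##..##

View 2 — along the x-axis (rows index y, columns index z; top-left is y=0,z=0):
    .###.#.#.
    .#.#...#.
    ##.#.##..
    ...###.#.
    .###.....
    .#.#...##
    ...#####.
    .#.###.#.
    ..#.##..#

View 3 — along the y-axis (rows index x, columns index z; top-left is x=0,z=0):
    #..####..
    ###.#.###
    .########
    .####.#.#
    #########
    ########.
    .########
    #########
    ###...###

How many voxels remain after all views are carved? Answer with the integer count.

218 voxels

before carving: 729 voxels (9×9×9)
step 1: project along z, AND mask (62/81) → |grid| = 558
step 2: project along x, AND mask (38/81) → |grid| = 265
step 3: project along y, AND mask (66/81) → |grid| = 218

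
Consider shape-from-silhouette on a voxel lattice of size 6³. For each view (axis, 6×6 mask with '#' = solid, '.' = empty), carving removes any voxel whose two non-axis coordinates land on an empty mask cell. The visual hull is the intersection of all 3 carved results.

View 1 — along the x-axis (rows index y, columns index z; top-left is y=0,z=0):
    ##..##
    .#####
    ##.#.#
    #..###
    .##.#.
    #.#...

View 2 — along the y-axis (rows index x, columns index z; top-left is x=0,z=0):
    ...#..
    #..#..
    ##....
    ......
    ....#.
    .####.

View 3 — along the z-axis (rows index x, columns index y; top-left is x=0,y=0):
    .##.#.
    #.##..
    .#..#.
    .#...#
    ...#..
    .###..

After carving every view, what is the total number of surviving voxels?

initial block: 6^3 = 216
[1] x-view keeps 22 columns → grid now 132
[2] y-view keeps 10 columns → grid now 36
[3] z-view keeps 14 columns → grid now 18

remaining voxels: 18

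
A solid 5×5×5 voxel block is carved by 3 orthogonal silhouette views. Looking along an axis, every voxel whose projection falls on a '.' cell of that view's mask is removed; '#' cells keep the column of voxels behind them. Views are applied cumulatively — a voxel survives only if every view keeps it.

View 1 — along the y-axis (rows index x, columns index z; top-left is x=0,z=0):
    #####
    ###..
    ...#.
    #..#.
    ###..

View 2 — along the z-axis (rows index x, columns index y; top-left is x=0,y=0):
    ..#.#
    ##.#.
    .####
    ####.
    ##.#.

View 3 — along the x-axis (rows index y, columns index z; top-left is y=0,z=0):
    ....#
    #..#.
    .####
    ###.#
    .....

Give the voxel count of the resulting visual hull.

full grid |V| = 125
carve view 1 (along y, XZ-mask fill 14/25): 70 voxels remain
carve view 2 (along z, XY-mask fill 16/25): 40 voxels remain
carve view 3 (along x, YZ-mask fill 11/25): 18 voxels remain

18 voxels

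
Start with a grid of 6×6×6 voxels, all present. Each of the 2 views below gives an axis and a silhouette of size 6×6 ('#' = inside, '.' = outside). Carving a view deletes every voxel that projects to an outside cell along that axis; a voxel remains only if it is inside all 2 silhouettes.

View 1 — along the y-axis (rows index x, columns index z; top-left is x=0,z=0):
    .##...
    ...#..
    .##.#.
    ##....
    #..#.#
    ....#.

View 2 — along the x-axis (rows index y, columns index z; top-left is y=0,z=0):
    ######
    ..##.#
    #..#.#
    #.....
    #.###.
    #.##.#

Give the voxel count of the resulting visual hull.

remaining voxels: 39

start: 6×6×6 = 216 voxels
carve view 1 (along y, XZ-mask fill 12/36): 72 voxels remain
carve view 2 (along x, YZ-mask fill 21/36): 39 voxels remain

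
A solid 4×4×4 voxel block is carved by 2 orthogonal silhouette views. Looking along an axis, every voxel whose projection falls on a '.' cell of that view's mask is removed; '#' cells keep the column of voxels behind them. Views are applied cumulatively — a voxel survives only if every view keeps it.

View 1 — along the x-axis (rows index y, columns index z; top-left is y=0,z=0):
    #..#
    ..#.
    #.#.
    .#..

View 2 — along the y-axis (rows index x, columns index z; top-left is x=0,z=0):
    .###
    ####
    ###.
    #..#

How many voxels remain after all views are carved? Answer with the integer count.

start: 4×4×4 = 64 voxels
  1. axis=0 (YZ plane), |mask|=6  ⇒  voxels=24
  2. axis=1 (XZ plane), |mask|=12  ⇒  voxels=18

voxel count = 18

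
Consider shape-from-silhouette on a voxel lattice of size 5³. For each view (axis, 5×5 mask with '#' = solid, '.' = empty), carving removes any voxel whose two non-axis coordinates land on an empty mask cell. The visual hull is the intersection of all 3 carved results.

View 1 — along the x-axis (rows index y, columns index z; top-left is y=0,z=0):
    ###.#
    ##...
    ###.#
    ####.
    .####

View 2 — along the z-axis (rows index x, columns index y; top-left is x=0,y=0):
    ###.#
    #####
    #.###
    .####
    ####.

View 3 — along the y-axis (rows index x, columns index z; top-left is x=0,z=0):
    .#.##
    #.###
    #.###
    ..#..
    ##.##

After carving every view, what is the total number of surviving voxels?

remaining voxels: 47

before carving: 125 voxels (5×5×5)
V1 x: intersect with YZ mask (18 set) -- 90 left
V2 z: intersect with XY mask (21 set) -- 76 left
V3 y: intersect with XZ mask (16 set) -- 47 left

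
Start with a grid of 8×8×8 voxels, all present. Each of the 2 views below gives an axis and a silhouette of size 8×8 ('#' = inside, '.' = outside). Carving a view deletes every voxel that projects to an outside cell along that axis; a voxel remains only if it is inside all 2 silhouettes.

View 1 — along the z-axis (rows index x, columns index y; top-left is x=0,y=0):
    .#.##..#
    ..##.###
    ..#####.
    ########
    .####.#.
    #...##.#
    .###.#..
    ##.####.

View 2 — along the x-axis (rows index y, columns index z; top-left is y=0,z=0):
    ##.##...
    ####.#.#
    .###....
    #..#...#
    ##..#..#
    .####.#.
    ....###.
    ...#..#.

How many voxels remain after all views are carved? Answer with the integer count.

155 voxels

start: 8×8×8 = 512 voxels
V1 z: intersect with XY mask (41 set) -- 328 left
V2 x: intersect with YZ mask (30 set) -- 155 left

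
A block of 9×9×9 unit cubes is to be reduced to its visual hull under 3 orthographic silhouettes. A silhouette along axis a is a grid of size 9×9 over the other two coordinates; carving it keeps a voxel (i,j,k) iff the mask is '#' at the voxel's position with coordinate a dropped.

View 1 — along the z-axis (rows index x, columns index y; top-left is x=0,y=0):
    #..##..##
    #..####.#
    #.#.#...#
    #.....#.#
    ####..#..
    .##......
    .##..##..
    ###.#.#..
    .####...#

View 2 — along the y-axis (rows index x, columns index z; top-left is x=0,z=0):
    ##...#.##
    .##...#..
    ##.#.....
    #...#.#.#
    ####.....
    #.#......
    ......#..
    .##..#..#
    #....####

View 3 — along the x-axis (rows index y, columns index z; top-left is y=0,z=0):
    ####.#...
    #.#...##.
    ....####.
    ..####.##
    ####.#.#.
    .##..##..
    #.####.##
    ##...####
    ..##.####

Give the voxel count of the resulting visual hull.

voxel count = 85

initial block: 9^3 = 729
  1. axis=2 (XY plane), |mask|=39  ⇒  voxels=351
  2. axis=1 (XZ plane), |mask|=31  ⇒  voxels=140
  3. axis=0 (YZ plane), |mask|=48  ⇒  voxels=85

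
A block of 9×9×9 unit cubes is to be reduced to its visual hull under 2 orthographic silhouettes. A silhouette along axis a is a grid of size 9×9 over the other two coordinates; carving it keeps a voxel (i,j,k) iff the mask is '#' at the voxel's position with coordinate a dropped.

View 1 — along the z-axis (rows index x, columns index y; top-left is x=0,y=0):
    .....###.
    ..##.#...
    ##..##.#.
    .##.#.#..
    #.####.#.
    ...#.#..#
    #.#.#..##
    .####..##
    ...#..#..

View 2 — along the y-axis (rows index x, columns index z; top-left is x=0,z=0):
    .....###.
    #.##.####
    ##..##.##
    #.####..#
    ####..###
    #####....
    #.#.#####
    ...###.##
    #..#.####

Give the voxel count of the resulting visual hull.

start: 9×9×9 = 729 voxels
step 1: project along z, AND mask (37/81) → |grid| = 333
step 2: project along y, AND mask (52/81) → |grid| = 218

remaining voxels: 218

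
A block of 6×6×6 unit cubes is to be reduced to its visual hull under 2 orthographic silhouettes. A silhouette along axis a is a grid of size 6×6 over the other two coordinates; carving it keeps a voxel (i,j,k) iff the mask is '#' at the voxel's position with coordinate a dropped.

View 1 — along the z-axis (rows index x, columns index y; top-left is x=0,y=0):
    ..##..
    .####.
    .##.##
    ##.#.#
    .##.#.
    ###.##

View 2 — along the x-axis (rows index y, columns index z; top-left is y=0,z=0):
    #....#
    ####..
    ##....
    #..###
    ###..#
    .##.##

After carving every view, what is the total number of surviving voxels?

initial block: 6^3 = 216
step 1: project along z, AND mask (22/36) → |grid| = 132
step 2: project along x, AND mask (20/36) → |grid| = 74

74 voxels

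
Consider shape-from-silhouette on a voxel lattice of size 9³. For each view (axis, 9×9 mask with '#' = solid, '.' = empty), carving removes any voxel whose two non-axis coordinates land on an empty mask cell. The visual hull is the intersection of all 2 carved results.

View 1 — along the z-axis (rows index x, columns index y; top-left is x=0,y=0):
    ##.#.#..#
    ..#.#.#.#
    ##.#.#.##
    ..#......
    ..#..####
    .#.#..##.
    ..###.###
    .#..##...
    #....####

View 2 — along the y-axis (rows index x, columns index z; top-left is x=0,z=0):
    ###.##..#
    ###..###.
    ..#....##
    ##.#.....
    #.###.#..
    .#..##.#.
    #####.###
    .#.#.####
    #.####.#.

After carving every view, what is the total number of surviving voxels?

full grid |V| = 729
step 1: project along z, AND mask (39/81) → |grid| = 351
step 2: project along y, AND mask (47/81) → |grid| = 212

remaining voxels: 212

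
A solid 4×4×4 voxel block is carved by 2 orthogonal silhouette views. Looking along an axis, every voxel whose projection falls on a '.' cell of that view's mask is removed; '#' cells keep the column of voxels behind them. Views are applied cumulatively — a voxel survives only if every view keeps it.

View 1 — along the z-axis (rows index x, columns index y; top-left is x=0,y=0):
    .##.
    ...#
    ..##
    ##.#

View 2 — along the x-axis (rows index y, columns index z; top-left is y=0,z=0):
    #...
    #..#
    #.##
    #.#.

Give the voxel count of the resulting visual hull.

17 voxels

full grid |V| = 64
  1. axis=2 (XY plane), |mask|=8  ⇒  voxels=32
  2. axis=0 (YZ plane), |mask|=8  ⇒  voxels=17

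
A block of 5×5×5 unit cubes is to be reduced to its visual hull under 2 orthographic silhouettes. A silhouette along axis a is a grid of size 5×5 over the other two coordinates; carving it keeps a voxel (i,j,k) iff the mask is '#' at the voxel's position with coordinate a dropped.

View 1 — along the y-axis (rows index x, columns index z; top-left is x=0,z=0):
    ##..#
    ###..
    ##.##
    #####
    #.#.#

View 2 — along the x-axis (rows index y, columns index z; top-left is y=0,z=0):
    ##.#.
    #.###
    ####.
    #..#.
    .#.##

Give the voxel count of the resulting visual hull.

start: 5×5×5 = 125 voxels
V1 y: intersect with XZ mask (18 set) -- 90 left
V2 x: intersect with YZ mask (16 set) -- 56 left

voxel count = 56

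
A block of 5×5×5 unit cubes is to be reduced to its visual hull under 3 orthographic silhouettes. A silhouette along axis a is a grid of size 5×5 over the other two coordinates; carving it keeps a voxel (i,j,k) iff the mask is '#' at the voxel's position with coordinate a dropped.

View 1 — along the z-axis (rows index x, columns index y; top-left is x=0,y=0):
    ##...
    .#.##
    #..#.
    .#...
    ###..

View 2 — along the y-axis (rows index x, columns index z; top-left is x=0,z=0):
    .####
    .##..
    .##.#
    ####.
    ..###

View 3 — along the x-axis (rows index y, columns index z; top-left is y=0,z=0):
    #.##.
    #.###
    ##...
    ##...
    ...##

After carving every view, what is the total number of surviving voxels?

remaining voxels: 17

before carving: 125 voxels (5×5×5)
after view 1 [z-axis, 11 of 25 cells solid] → remaining = 55
after view 2 [y-axis, 16 of 25 cells solid] → remaining = 33
after view 3 [x-axis, 13 of 25 cells solid] → remaining = 17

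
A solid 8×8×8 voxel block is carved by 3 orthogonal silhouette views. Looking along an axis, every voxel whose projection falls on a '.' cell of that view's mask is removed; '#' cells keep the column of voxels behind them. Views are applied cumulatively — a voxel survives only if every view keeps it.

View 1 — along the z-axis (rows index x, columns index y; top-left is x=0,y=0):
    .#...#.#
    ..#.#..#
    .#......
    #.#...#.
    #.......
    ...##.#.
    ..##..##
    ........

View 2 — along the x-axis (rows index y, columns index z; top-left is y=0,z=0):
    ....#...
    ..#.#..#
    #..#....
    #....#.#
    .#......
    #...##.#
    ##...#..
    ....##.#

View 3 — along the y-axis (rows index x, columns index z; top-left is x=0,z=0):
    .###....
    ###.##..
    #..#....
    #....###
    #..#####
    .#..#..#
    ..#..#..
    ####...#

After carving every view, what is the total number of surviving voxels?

initial block: 8^3 = 512
[1] z-view keeps 18 columns → grid now 144
[2] x-view keeps 20 columns → grid now 44
[3] y-view keeps 30 columns → grid now 15

15 voxels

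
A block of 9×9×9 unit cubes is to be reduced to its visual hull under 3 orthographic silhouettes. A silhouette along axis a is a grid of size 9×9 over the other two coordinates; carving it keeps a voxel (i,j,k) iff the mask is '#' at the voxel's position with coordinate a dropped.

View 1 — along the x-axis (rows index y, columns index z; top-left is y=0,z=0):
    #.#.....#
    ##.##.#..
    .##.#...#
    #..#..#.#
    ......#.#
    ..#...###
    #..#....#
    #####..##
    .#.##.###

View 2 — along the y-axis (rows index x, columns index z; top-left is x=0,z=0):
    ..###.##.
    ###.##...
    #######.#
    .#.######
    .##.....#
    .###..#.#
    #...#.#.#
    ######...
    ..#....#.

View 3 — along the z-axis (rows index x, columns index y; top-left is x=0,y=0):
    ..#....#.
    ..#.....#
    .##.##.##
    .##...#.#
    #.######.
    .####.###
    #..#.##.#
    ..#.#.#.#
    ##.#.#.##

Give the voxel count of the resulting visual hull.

start: 9×9×9 = 729 voxels
[1] x-view keeps 38 columns → grid now 342
[2] y-view keeps 45 columns → grid now 195
[3] z-view keeps 43 columns → grid now 111

|visual hull| = 111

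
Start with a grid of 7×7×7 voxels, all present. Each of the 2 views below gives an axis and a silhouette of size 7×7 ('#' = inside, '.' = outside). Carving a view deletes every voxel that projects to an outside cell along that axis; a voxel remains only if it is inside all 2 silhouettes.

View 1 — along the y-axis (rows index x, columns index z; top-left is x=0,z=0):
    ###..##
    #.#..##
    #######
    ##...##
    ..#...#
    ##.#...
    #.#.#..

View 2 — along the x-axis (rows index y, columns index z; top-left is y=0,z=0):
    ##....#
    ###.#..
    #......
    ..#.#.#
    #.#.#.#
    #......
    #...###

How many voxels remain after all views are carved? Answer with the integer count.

initial block: 7^3 = 343
after view 1 [y-axis, 28 of 49 cells solid] → remaining = 196
after view 2 [x-axis, 20 of 49 cells solid] → remaining = 91

voxel count = 91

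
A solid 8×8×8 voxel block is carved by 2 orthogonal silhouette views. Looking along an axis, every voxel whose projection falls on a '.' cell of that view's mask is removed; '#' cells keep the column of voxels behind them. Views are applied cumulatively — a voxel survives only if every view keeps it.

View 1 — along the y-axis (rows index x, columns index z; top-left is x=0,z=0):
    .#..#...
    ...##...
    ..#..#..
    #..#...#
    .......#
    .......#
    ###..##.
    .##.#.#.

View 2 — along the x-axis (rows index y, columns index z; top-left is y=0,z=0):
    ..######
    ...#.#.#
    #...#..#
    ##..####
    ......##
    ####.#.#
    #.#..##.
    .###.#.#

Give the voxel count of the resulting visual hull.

87 voxels

start: 8×8×8 = 512 voxels
after view 1 [y-axis, 20 of 64 cells solid] → remaining = 160
after view 2 [x-axis, 35 of 64 cells solid] → remaining = 87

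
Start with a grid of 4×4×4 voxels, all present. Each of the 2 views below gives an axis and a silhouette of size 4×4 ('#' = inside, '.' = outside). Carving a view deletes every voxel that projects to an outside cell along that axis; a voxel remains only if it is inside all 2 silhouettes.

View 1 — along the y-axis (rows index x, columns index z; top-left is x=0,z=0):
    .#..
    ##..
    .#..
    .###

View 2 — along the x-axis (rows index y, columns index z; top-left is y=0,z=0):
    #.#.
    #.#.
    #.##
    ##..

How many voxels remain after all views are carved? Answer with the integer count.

voxel count = 12

start: 4×4×4 = 64 voxels
after view 1 [y-axis, 7 of 16 cells solid] → remaining = 28
after view 2 [x-axis, 9 of 16 cells solid] → remaining = 12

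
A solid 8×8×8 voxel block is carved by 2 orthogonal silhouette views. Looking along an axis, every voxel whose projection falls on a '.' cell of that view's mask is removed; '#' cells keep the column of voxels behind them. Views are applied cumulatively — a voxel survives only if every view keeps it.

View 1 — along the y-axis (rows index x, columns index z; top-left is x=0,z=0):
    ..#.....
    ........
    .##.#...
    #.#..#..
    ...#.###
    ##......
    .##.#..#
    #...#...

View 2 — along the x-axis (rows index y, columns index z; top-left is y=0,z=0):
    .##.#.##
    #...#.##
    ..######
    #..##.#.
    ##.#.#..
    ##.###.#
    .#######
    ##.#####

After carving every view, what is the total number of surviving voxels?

remaining voxels: 97

start: 8×8×8 = 512 voxels
[1] y-view keeps 19 columns → grid now 152
[2] x-view keeps 43 columns → grid now 97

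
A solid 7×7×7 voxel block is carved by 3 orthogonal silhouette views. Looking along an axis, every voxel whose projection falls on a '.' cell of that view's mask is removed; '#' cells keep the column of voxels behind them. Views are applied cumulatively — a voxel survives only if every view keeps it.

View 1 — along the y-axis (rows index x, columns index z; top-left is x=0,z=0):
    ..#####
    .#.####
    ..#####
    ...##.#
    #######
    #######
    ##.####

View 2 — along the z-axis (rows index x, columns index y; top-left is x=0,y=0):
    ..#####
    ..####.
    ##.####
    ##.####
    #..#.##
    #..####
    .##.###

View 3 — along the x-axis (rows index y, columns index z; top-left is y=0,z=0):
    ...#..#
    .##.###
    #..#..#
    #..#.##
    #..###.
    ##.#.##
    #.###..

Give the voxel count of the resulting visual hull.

|visual hull| = 109

start: 7×7×7 = 343 voxels
carve view 1 (along y, XZ-mask fill 38/49): 266 voxels remain
carve view 2 (along z, XY-mask fill 35/49): 186 voxels remain
carve view 3 (along x, YZ-mask fill 27/49): 109 voxels remain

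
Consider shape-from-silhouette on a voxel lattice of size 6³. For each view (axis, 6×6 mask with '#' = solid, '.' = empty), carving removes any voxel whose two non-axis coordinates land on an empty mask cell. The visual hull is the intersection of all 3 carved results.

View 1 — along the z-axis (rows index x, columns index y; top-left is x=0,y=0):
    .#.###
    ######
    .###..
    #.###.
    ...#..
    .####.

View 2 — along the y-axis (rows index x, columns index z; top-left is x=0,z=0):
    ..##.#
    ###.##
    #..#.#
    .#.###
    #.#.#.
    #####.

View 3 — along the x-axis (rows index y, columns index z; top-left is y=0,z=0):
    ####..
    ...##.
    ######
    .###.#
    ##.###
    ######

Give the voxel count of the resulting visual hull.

remaining voxels: 64

full grid |V| = 216
step 1: project along z, AND mask (22/36) → |grid| = 132
step 2: project along y, AND mask (23/36) → |grid| = 90
step 3: project along x, AND mask (27/36) → |grid| = 64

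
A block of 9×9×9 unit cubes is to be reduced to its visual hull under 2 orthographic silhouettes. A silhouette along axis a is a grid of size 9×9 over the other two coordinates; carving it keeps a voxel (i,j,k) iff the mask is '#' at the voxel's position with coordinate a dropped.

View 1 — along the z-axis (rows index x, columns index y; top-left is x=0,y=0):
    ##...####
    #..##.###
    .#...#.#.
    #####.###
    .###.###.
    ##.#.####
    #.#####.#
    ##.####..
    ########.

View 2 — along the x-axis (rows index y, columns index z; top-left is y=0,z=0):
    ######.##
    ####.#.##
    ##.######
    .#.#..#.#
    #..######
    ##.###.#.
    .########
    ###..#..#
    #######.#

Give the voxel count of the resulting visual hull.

full grid |V| = 729
  1. axis=2 (XY plane), |mask|=57  ⇒  voxels=513
  2. axis=0 (YZ plane), |mask|=61  ⇒  voxels=381

381 voxels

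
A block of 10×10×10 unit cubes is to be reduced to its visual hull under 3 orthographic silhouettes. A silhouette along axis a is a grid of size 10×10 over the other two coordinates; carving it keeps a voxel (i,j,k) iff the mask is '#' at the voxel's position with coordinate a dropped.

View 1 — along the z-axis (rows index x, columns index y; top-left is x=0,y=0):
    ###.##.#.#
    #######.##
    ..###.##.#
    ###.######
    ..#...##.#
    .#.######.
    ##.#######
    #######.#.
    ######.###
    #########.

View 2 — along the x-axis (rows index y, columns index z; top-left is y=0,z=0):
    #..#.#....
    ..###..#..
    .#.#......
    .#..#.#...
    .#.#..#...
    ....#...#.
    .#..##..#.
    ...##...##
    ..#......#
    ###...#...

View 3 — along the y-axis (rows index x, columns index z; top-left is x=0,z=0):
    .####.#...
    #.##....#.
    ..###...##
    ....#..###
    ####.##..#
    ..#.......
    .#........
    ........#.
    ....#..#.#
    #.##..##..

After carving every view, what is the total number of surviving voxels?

start: 10×10×10 = 1000 voxels
  1. axis=2 (XY plane), |mask|=77  ⇒  voxels=770
  2. axis=0 (YZ plane), |mask|=31  ⇒  voxels=239
  3. axis=1 (XZ plane), |mask|=36  ⇒  voxels=82

voxel count = 82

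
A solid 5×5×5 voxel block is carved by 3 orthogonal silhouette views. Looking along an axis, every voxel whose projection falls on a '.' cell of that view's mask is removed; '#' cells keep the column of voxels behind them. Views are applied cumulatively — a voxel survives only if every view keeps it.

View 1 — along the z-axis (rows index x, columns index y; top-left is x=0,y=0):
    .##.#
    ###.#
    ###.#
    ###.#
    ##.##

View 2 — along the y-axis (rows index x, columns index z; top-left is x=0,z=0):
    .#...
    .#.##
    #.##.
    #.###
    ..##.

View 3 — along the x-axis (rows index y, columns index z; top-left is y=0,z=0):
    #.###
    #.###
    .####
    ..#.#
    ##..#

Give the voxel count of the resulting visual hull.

initial block: 5^3 = 125
[1] z-view keeps 19 columns → grid now 95
[2] y-view keeps 13 columns → grid now 51
[3] x-view keeps 17 columns → grid now 38

voxel count = 38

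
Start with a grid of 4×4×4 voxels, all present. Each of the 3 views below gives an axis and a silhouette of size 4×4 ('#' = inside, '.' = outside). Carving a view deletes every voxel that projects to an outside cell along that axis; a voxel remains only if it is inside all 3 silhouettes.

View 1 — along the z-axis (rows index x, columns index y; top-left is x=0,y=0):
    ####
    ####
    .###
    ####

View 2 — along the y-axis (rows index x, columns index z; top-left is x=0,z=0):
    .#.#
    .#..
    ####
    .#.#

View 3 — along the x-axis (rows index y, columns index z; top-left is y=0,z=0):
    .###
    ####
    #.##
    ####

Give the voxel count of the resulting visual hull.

remaining voxels: 28

before carving: 64 voxels (4×4×4)
  1. axis=2 (XY plane), |mask|=15  ⇒  voxels=60
  2. axis=1 (XZ plane), |mask|=9  ⇒  voxels=32
  3. axis=0 (YZ plane), |mask|=14  ⇒  voxels=28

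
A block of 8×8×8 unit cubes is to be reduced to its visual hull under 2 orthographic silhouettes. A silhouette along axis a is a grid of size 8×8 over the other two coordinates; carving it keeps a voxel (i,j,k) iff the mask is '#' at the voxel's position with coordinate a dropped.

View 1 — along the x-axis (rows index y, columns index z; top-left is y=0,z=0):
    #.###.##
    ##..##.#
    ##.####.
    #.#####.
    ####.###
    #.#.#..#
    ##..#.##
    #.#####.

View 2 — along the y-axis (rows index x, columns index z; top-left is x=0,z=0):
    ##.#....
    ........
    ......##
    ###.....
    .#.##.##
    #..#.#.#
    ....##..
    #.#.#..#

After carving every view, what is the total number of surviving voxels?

full grid |V| = 512
after view 1 [x-axis, 45 of 64 cells solid] → remaining = 360
after view 2 [y-axis, 23 of 64 cells solid] → remaining = 132

remaining voxels: 132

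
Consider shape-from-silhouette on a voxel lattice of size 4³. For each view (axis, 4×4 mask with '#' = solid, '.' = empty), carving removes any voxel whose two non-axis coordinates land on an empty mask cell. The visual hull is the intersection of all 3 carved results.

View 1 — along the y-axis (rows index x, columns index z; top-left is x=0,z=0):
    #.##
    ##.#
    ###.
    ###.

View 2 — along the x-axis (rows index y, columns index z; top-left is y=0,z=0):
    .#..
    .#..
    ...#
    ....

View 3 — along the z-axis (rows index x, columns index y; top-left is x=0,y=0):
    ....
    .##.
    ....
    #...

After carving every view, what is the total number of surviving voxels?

3 voxels

full grid |V| = 64
  1. axis=1 (XZ plane), |mask|=12  ⇒  voxels=48
  2. axis=0 (YZ plane), |mask|=3  ⇒  voxels=8
  3. axis=2 (XY plane), |mask|=3  ⇒  voxels=3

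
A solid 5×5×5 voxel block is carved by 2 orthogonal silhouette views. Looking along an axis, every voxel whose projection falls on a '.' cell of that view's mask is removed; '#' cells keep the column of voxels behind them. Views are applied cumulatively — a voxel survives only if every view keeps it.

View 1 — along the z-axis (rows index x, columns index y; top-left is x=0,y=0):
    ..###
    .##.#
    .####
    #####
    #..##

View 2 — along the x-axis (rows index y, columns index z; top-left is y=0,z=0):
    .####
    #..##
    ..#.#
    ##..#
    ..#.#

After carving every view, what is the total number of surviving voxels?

47 voxels

before carving: 125 voxels (5×5×5)
step 1: project along z, AND mask (18/25) → |grid| = 90
step 2: project along x, AND mask (14/25) → |grid| = 47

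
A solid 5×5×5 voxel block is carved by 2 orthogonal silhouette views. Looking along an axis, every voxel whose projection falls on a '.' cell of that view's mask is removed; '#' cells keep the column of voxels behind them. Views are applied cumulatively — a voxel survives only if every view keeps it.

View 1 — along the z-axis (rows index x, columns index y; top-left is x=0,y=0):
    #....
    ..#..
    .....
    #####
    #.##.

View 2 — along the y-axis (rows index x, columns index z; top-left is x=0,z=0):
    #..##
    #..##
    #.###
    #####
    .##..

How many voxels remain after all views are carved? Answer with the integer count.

full grid |V| = 125
V1 z: intersect with XY mask (10 set) -- 50 left
V2 y: intersect with XZ mask (17 set) -- 37 left

remaining voxels: 37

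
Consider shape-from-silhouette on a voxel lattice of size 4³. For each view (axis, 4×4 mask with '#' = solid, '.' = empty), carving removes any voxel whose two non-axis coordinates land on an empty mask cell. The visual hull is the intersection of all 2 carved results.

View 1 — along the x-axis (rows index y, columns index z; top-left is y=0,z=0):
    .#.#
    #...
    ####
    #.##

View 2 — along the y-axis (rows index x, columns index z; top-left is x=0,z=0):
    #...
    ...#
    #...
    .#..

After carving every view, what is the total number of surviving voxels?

initial block: 4^3 = 64
step 1: project along x, AND mask (10/16) → |grid| = 40
step 2: project along y, AND mask (4/16) → |grid| = 11

remaining voxels: 11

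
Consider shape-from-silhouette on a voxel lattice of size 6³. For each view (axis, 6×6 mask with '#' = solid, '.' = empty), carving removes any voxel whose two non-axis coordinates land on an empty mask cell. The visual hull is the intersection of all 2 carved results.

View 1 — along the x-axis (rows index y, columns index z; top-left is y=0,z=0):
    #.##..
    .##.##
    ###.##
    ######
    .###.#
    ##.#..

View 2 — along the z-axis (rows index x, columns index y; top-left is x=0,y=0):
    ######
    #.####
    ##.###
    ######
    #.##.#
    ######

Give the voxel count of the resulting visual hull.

full grid |V| = 216
step 1: project along x, AND mask (25/36) → |grid| = 150
step 2: project along z, AND mask (32/36) → |grid| = 133

133 voxels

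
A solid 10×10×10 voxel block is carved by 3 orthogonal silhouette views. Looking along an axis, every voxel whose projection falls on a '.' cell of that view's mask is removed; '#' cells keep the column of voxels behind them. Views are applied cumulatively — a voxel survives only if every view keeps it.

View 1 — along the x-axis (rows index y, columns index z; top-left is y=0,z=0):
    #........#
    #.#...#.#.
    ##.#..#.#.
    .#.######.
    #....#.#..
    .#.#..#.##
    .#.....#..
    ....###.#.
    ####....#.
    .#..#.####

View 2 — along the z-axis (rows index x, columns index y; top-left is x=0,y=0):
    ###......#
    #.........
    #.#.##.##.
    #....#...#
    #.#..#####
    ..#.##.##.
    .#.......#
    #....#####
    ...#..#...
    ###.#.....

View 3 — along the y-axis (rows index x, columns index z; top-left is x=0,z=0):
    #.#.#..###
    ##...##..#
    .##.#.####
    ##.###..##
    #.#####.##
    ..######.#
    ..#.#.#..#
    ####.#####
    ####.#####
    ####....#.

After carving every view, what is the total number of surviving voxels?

|visual hull| = 116

before carving: 1000 voxels (10×10×10)
  1. axis=0 (YZ plane), |mask|=43  ⇒  voxels=430
  2. axis=2 (XY plane), |mask|=40  ⇒  voxels=164
  3. axis=1 (XZ plane), |mask|=67  ⇒  voxels=116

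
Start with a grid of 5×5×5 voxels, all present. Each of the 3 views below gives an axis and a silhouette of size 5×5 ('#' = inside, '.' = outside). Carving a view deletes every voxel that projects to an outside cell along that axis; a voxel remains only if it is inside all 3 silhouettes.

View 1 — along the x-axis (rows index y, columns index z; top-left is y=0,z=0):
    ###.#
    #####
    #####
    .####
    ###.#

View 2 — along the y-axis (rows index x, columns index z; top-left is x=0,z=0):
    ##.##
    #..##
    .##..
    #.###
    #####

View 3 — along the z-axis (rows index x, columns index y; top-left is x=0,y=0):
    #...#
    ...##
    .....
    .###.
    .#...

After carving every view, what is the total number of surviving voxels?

full grid |V| = 125
[1] x-view keeps 22 columns → grid now 110
[2] y-view keeps 18 columns → grid now 78
[3] z-view keeps 8 columns → grid now 26

26 voxels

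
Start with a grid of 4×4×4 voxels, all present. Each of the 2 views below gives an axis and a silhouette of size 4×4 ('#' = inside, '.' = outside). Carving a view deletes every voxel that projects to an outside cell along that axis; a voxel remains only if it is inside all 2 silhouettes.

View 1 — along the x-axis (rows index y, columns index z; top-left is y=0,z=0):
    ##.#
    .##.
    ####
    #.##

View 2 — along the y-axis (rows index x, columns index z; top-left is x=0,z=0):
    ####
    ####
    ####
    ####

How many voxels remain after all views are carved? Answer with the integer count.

initial block: 4^3 = 64
after view 1 [x-axis, 12 of 16 cells solid] → remaining = 48
after view 2 [y-axis, 16 of 16 cells solid] → remaining = 48

remaining voxels: 48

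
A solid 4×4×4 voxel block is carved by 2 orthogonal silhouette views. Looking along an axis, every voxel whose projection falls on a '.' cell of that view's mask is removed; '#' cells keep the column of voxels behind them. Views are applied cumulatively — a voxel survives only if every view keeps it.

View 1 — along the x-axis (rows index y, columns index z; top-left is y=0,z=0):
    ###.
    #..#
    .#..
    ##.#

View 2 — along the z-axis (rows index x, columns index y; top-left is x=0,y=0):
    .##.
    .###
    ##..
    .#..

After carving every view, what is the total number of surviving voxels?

|visual hull| = 16

start: 4×4×4 = 64 voxels
carve view 1 (along x, YZ-mask fill 9/16): 36 voxels remain
carve view 2 (along z, XY-mask fill 8/16): 16 voxels remain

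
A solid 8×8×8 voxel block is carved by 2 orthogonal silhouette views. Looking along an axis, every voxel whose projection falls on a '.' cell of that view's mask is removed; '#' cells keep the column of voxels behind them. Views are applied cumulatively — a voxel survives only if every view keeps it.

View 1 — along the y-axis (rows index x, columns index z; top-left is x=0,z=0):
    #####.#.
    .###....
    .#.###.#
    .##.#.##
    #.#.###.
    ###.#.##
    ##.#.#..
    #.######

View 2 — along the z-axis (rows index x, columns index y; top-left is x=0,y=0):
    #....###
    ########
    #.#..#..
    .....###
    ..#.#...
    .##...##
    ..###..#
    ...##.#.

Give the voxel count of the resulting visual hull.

remaining voxels: 149

initial block: 8^3 = 512
  1. axis=1 (XZ plane), |mask|=41  ⇒  voxels=328
  2. axis=2 (XY plane), |mask|=31  ⇒  voxels=149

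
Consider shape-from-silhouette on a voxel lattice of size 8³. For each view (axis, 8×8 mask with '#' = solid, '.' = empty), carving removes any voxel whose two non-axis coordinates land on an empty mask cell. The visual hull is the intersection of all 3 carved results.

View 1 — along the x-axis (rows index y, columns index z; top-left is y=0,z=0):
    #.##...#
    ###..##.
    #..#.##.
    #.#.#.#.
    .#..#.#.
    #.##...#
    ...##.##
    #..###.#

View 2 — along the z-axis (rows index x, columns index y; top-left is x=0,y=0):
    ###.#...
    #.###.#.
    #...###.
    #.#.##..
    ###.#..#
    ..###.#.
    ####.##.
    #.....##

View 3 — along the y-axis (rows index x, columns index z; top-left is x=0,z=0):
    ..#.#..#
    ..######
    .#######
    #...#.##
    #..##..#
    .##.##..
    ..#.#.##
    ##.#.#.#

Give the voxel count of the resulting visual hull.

full grid |V| = 512
after view 1 [x-axis, 33 of 64 cells solid] → remaining = 264
after view 2 [z-axis, 35 of 64 cells solid] → remaining = 139
after view 3 [y-axis, 37 of 64 cells solid] → remaining = 79

voxel count = 79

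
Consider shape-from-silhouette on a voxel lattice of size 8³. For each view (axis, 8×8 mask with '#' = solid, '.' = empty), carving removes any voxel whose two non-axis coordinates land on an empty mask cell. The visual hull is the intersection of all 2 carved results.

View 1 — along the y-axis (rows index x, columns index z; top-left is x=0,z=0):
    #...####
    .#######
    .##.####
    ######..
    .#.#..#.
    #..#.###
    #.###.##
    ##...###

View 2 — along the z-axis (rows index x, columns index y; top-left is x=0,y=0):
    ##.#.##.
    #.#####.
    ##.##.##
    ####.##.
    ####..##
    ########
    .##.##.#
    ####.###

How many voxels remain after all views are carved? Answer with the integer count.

initial block: 8^3 = 512
after view 1 [y-axis, 43 of 64 cells solid] → remaining = 344
after view 2 [z-axis, 49 of 64 cells solid] → remaining = 262

262 voxels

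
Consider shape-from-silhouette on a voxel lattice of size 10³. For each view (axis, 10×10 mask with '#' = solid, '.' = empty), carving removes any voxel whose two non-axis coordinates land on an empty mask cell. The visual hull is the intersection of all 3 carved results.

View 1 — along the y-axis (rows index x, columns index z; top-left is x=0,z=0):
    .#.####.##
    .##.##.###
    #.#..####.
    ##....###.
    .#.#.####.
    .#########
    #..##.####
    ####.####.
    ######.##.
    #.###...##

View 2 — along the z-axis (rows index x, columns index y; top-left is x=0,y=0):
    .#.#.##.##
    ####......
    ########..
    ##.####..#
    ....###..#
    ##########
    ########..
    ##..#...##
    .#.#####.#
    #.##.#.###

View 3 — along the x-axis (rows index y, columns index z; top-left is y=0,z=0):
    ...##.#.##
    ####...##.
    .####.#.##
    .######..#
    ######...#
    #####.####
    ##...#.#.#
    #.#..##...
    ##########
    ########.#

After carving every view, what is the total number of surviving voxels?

|visual hull| = 308

before carving: 1000 voxels (10×10×10)
[1] y-view keeps 69 columns → grid now 690
[2] z-view keeps 66 columns → grid now 461
[3] x-view keeps 69 columns → grid now 308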